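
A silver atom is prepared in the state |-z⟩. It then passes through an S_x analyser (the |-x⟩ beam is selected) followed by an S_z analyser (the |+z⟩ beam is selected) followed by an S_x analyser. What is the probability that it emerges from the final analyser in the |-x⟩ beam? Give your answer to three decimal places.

First analyser (S_x): from |-z⟩, P(|-x⟩) = 1/2.
After stage 1 the state is |-x⟩; P(|+z⟩) = |⟨+z|-x⟩|² = 1/2.
After stage 2 the state is |+z⟩; P(|-x⟩) = |⟨-x|+z⟩|² = 1/2.
Joint probability = 1/2 × 1/2 × 1/2 = 0.125.

0.125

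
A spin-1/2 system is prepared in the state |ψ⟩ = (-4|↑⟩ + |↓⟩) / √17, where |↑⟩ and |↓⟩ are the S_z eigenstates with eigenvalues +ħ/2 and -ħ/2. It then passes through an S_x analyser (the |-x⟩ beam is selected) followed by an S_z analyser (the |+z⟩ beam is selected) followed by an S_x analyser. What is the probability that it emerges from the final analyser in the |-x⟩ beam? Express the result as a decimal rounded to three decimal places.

0.184

First analyser (S_x): P(|-x⟩) = |⟨-x|ψ⟩|² = 25/34.
After stage 1 the state is |-x⟩; P(|+z⟩) = |⟨+z|-x⟩|² = 1/2.
After stage 2 the state is |+z⟩; P(|-x⟩) = |⟨-x|+z⟩|² = 1/2.
Joint probability = 25/34 × 1/2 × 1/2 = 0.184.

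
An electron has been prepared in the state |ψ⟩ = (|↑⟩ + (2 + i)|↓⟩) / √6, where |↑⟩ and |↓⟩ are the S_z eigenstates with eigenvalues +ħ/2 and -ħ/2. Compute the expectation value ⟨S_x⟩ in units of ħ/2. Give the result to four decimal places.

0.6667

⟨σ_x⟩ = 2 Re(a* b)/(|a|²+|b|²) with a = 1, b = (2 + i).
a* b = (2 + i), so ⟨σ_x⟩ = 4/6.
⟨S_x⟩ = (ħ/2)·⟨σ_x⟩.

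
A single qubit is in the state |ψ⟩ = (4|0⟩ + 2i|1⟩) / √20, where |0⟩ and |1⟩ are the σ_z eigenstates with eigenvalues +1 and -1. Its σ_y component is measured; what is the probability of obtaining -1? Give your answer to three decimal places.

|-y⟩ = (|0⟩ - i|1⟩)/√2, so ⟨-y|ψ⟩ = (2) / (√2·√20).
P = |2|² / 40 = 4/40.

0.100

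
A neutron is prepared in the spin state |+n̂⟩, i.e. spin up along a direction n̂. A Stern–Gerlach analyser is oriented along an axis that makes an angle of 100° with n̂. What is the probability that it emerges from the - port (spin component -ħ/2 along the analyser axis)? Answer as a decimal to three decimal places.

0.587

For spin-½, the probability of finding spin-up along an axis at angle θ to the initial spin direction is cos²(θ/2); spin-down is sin²(θ/2).
θ = 100°, so P = sin²(50°) ≈ 0.587.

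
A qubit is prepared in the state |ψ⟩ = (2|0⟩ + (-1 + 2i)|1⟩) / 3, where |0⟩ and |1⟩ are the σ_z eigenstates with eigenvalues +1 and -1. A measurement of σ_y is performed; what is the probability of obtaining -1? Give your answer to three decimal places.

0.056

|-y⟩ = (|0⟩ - i|1⟩)/√2, so ⟨-y|ψ⟩ = (-i) / (√2·3).
P = |-i|² / 18 = 1/18.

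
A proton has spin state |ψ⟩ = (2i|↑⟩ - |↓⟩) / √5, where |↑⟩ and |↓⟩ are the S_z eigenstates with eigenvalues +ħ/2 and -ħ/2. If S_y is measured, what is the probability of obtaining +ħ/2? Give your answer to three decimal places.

0.900

|+y⟩ = (|↑⟩ + i|↓⟩)/√2, so ⟨+y|ψ⟩ = (3i) / (√2·√5).
P = |3i|² / 10 = 9/10.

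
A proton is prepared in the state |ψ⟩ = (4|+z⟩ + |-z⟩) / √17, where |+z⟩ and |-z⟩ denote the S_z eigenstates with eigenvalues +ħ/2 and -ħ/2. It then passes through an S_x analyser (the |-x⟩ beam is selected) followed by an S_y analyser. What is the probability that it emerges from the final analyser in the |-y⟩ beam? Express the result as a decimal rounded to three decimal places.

First analyser (S_x): P(|-x⟩) = |⟨-x|ψ⟩|² = 9/34.
After stage 1 the state is |-x⟩; P(|-y⟩) = |⟨-y|-x⟩|² = 1/2.
Joint probability = 9/34 × 1/2 = 0.132.

0.132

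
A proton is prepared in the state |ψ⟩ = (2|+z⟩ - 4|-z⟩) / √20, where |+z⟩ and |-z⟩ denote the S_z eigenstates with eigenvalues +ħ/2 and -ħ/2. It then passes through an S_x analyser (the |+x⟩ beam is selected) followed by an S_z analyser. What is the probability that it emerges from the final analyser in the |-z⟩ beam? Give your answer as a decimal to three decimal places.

0.050

First analyser (S_x): P(|+x⟩) = |⟨+x|ψ⟩|² = 4/40.
After stage 1 the state is |+x⟩; P(|-z⟩) = |⟨-z|+x⟩|² = 1/2.
Joint probability = 4/40 × 1/2 = 0.050.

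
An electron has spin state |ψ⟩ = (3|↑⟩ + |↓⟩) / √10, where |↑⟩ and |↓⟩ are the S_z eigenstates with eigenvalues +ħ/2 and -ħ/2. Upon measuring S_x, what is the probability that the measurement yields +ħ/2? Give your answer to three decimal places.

0.800

|+x⟩ = (|↑⟩ + |↓⟩)/√2, so ⟨+x|ψ⟩ = (4) / (√2·√10).
P = |4|² / 20 = 16/20.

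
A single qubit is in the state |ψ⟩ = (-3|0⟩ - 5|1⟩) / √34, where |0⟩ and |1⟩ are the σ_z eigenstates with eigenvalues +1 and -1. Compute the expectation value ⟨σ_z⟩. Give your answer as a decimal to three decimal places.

-0.471

⟨σ_z⟩ = |a|² - |b|² divided by |a|²+|b|², with a, b the |0⟩, |1⟩ amplitudes.
= (9 - 25)/34 = -16/34.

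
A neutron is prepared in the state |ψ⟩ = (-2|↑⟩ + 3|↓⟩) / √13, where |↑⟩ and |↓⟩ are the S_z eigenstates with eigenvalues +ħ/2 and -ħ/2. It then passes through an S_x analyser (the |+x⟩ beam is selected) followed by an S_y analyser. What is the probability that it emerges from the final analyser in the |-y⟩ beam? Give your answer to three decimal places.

First analyser (S_x): P(|+x⟩) = |⟨+x|ψ⟩|² = 1/26.
After stage 1 the state is |+x⟩; P(|-y⟩) = |⟨-y|+x⟩|² = 1/2.
Joint probability = 1/26 × 1/2 = 0.019.

0.019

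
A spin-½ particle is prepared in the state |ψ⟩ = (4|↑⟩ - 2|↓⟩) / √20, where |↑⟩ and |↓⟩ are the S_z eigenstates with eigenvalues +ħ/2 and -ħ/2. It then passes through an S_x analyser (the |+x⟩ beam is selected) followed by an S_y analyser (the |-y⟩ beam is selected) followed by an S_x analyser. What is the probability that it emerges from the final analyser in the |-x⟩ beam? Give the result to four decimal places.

0.0250

First analyser (S_x): P(|+x⟩) = |⟨+x|ψ⟩|² = 4/40.
After stage 1 the state is |+x⟩; P(|-y⟩) = |⟨-y|+x⟩|² = 1/2.
After stage 2 the state is |-y⟩; P(|-x⟩) = |⟨-x|-y⟩|² = 1/2.
Joint probability = 4/40 × 1/2 × 1/2 = 0.0250.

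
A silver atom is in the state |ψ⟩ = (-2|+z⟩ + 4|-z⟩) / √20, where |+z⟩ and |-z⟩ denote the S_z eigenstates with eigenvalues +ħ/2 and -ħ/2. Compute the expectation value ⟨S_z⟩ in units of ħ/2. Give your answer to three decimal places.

⟨σ_z⟩ = |a|² - |b|² divided by |a|²+|b|², with a, b the |+z⟩, |-z⟩ amplitudes.
= (4 - 16)/20 = -12/20.
⟨S_z⟩ = (ħ/2)·⟨σ_z⟩.

-0.600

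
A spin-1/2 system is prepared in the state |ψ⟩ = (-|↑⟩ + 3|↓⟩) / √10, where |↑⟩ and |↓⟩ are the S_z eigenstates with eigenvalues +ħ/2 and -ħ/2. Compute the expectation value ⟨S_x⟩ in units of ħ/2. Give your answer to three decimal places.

-0.600

⟨σ_x⟩ = 2 Re(a* b)/(|a|²+|b|²) with a = -1, b = 3.
a* b = -3, so ⟨σ_x⟩ = -6/10.
⟨S_x⟩ = (ħ/2)·⟨σ_x⟩.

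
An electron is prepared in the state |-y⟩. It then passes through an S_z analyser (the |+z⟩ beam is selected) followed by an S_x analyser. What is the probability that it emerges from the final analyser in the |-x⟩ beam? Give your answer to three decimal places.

First analyser (S_z): from |-y⟩, P(|+z⟩) = 1/2.
After stage 1 the state is |+z⟩; P(|-x⟩) = |⟨-x|+z⟩|² = 1/2.
Joint probability = 1/2 × 1/2 = 0.250.

0.250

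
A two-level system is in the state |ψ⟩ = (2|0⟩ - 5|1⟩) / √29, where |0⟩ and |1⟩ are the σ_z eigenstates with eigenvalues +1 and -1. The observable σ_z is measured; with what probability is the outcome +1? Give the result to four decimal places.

0.1379

The +1 outcome corresponds to |0⟩. Its amplitude in |ψ⟩ is 2/√29.
P = |2|² / 29 = 4/29.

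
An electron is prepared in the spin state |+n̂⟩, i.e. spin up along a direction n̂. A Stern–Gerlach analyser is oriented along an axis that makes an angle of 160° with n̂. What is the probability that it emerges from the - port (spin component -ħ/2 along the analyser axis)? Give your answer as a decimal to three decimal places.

0.970

For spin-½, the probability of finding spin-up along an axis at angle θ to the initial spin direction is cos²(θ/2); spin-down is sin²(θ/2).
θ = 160°, so P = sin²(80°) ≈ 0.970.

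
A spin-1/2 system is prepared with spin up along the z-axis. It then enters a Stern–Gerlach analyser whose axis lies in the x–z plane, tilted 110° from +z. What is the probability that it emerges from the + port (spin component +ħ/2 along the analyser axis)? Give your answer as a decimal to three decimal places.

For spin-½, the probability of finding spin-up along an axis at angle θ to the initial spin direction is cos²(θ/2); spin-down is sin²(θ/2).
θ = 110°, so P = cos²(55°) ≈ 0.329.

0.329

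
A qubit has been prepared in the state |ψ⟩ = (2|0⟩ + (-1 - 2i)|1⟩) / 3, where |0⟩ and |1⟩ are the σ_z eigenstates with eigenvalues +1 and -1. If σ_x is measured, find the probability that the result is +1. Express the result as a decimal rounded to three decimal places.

0.278

|+x⟩ = (|0⟩ + |1⟩)/√2, so ⟨+x|ψ⟩ = (1 - 2i) / (√2·3).
P = |1 - 2i|² / 18 = 5/18.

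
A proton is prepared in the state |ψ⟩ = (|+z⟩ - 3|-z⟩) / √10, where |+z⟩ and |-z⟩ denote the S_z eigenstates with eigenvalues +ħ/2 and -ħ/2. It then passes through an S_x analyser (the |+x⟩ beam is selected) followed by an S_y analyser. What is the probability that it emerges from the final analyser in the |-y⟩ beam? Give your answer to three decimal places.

First analyser (S_x): P(|+x⟩) = |⟨+x|ψ⟩|² = 4/20.
After stage 1 the state is |+x⟩; P(|-y⟩) = |⟨-y|+x⟩|² = 1/2.
Joint probability = 4/20 × 1/2 = 0.100.

0.100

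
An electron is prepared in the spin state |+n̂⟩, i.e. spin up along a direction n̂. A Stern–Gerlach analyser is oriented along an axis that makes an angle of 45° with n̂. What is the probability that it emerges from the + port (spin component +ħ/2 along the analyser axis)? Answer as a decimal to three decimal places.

0.854

For spin-½, the probability of finding spin-up along an axis at angle θ to the initial spin direction is cos²(θ/2); spin-down is sin²(θ/2).
θ = 45°, so P = cos²(22.5°) ≈ 0.854.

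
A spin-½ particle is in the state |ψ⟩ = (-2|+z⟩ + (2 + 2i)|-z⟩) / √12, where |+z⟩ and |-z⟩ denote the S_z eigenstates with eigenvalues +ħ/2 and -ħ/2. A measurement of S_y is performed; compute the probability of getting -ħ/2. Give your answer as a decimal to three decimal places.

0.833

|-y⟩ = (|+z⟩ - i|-z⟩)/√2, so ⟨-y|ψ⟩ = (-4 + 2i) / (√2·√12).
P = |-4 + 2i|² / 24 = 20/24.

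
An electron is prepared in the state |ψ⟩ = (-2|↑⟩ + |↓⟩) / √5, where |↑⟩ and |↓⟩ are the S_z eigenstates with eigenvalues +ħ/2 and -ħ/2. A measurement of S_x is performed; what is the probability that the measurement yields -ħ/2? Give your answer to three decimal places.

0.900

|-x⟩ = (|↑⟩ - |↓⟩)/√2, so ⟨-x|ψ⟩ = (-3) / (√2·√5).
P = |-3|² / 10 = 9/10.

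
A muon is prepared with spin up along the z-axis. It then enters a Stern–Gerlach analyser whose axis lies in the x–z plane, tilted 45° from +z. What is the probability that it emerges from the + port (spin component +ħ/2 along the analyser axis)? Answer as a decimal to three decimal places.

For spin-½, the probability of finding spin-up along an axis at angle θ to the initial spin direction is cos²(θ/2); spin-down is sin²(θ/2).
θ = 45°, so P = cos²(22.5°) ≈ 0.854.

0.854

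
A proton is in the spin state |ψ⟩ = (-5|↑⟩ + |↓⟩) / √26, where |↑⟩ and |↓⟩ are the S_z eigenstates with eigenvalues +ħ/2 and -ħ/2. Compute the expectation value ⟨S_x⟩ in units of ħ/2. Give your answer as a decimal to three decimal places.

-0.385

⟨σ_x⟩ = 2 Re(a* b)/(|a|²+|b|²) with a = -5, b = 1.
a* b = -5, so ⟨σ_x⟩ = -10/26.
⟨S_x⟩ = (ħ/2)·⟨σ_x⟩.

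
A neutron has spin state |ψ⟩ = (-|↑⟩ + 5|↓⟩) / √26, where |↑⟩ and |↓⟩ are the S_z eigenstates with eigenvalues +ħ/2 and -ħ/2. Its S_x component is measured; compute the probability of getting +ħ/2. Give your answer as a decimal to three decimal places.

|+x⟩ = (|↑⟩ + |↓⟩)/√2, so ⟨+x|ψ⟩ = (4) / (√2·√26).
P = |4|² / 52 = 16/52.

0.308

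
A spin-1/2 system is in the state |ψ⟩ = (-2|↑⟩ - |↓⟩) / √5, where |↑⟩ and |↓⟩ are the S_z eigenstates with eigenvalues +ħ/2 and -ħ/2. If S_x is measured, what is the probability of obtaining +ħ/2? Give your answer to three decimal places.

0.900

|+x⟩ = (|↑⟩ + |↓⟩)/√2, so ⟨+x|ψ⟩ = (-3) / (√2·√5).
P = |-3|² / 10 = 9/10.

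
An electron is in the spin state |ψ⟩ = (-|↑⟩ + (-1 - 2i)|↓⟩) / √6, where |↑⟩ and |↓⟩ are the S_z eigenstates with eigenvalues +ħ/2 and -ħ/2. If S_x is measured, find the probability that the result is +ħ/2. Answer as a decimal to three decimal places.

|+x⟩ = (|↑⟩ + |↓⟩)/√2, so ⟨+x|ψ⟩ = (-2 - 2i) / (√2·√6).
P = |-2 - 2i|² / 12 = 8/12.

0.667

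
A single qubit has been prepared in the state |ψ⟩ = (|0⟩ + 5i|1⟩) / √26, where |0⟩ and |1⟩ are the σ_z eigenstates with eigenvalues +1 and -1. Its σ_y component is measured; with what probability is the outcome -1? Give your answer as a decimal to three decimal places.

0.308

|-y⟩ = (|0⟩ - i|1⟩)/√2, so ⟨-y|ψ⟩ = (-4) / (√2·√26).
P = |-4|² / 52 = 16/52.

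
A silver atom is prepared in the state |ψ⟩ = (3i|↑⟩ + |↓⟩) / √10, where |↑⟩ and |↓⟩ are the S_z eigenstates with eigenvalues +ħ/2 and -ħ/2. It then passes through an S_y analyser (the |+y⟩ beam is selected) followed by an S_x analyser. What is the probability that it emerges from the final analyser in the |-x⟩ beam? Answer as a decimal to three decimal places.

First analyser (S_y): P(|+y⟩) = |⟨+y|ψ⟩|² = 4/20.
After stage 1 the state is |+y⟩; P(|-x⟩) = |⟨-x|+y⟩|² = 1/2.
Joint probability = 4/20 × 1/2 = 0.100.

0.100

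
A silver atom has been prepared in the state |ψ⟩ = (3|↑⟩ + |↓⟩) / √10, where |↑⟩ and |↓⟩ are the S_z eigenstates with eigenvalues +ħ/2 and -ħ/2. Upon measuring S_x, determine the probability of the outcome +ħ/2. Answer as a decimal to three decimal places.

0.800

|+x⟩ = (|↑⟩ + |↓⟩)/√2, so ⟨+x|ψ⟩ = (4) / (√2·√10).
P = |4|² / 20 = 16/20.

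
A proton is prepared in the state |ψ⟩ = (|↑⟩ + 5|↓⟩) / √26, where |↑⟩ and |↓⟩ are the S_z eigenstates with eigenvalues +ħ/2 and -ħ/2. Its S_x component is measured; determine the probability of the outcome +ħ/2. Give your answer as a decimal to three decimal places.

0.692

|+x⟩ = (|↑⟩ + |↓⟩)/√2, so ⟨+x|ψ⟩ = (6) / (√2·√26).
P = |6|² / 52 = 36/52.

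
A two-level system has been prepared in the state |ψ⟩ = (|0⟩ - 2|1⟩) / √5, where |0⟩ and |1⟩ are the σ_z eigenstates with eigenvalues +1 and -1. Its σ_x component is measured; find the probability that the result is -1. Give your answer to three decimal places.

0.900

|-x⟩ = (|0⟩ - |1⟩)/√2, so ⟨-x|ψ⟩ = (3) / (√2·√5).
P = |3|² / 10 = 9/10.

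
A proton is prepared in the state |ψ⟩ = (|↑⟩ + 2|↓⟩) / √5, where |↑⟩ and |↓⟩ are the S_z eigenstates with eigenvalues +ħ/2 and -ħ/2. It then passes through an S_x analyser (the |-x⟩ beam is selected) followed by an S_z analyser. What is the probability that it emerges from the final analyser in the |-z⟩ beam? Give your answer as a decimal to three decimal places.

0.050

First analyser (S_x): P(|-x⟩) = |⟨-x|ψ⟩|² = 1/10.
After stage 1 the state is |-x⟩; P(|-z⟩) = |⟨-z|-x⟩|² = 1/2.
Joint probability = 1/10 × 1/2 = 0.050.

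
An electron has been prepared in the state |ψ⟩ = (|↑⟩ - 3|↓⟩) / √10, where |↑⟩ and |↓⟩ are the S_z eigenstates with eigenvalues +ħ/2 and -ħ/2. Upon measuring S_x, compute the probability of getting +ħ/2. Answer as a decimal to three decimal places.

|+x⟩ = (|↑⟩ + |↓⟩)/√2, so ⟨+x|ψ⟩ = (-2) / (√2·√10).
P = |-2|² / 20 = 4/20.

0.200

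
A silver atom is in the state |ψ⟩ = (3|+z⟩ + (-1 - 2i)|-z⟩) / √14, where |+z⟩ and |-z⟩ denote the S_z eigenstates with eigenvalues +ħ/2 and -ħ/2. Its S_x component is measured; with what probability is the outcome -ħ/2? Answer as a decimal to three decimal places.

|-x⟩ = (|+z⟩ - |-z⟩)/√2, so ⟨-x|ψ⟩ = (4 + 2i) / (√2·√14).
P = |4 + 2i|² / 28 = 20/28.

0.714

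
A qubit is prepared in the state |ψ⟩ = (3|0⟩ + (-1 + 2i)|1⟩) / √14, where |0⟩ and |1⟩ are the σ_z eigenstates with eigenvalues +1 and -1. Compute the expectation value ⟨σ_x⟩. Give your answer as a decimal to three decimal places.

-0.429

⟨σ_x⟩ = 2 Re(a* b)/(|a|²+|b|²) with a = 3, b = (-1 + 2i).
a* b = (-3 + 6i), so ⟨σ_x⟩ = -6/14.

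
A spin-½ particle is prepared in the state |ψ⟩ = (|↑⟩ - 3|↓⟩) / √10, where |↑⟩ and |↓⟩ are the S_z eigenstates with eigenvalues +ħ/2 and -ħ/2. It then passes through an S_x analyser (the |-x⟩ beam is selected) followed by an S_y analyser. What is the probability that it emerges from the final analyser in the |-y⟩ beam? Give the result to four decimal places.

0.4000

First analyser (S_x): P(|-x⟩) = |⟨-x|ψ⟩|² = 16/20.
After stage 1 the state is |-x⟩; P(|-y⟩) = |⟨-y|-x⟩|² = 1/2.
Joint probability = 16/20 × 1/2 = 0.4000.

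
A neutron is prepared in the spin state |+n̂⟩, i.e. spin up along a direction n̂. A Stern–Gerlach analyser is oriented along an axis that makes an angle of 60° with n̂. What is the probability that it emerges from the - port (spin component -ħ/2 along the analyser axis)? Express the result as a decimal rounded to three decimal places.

For spin-½, the probability of finding spin-up along an axis at angle θ to the initial spin direction is cos²(θ/2); spin-down is sin²(θ/2).
θ = 60°, so P = sin²(30°) ≈ 0.250.

0.250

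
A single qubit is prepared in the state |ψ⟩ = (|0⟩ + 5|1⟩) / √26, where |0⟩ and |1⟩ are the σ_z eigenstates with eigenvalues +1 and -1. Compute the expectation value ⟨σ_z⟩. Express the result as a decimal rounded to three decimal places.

⟨σ_z⟩ = |a|² - |b|² divided by |a|²+|b|², with a, b the |0⟩, |1⟩ amplitudes.
= (1 - 25)/26 = -24/26.

-0.923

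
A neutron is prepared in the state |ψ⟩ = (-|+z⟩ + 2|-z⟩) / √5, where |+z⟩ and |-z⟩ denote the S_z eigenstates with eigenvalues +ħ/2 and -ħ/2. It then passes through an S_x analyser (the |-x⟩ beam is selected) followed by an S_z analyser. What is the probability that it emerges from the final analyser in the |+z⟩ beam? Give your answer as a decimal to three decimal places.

First analyser (S_x): P(|-x⟩) = |⟨-x|ψ⟩|² = 9/10.
After stage 1 the state is |-x⟩; P(|+z⟩) = |⟨+z|-x⟩|² = 1/2.
Joint probability = 9/10 × 1/2 = 0.450.

0.450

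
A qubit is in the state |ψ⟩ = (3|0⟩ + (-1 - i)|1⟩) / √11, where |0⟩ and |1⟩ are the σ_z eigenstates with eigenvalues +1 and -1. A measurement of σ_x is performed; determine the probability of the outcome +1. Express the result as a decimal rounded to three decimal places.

0.227

|+x⟩ = (|0⟩ + |1⟩)/√2, so ⟨+x|ψ⟩ = (2 - i) / (√2·√11).
P = |2 - i|² / 22 = 5/22.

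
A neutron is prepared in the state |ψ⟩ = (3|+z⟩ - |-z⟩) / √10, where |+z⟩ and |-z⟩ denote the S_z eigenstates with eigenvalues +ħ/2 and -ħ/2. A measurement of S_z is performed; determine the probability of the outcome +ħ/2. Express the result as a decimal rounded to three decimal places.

0.900

The +ħ/2 outcome corresponds to |+z⟩. Its amplitude in |ψ⟩ is 3/√10.
P = |3|² / 10 = 9/10.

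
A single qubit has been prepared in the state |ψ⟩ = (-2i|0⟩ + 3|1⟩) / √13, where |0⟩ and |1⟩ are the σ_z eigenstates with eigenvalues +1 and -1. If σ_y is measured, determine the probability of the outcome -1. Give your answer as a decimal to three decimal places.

0.038

|-y⟩ = (|0⟩ - i|1⟩)/√2, so ⟨-y|ψ⟩ = (i) / (√2·√13).
P = |i|² / 26 = 1/26.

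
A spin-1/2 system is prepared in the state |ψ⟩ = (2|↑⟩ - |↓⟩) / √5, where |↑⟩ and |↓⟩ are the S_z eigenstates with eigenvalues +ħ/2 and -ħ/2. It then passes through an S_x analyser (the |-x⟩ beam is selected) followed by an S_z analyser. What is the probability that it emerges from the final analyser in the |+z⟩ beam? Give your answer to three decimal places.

First analyser (S_x): P(|-x⟩) = |⟨-x|ψ⟩|² = 9/10.
After stage 1 the state is |-x⟩; P(|+z⟩) = |⟨+z|-x⟩|² = 1/2.
Joint probability = 9/10 × 1/2 = 0.450.

0.450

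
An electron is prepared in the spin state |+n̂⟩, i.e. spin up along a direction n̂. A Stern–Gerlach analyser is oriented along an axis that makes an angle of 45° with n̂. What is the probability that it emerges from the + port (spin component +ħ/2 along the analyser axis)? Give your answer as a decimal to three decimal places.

For spin-½, the probability of finding spin-up along an axis at angle θ to the initial spin direction is cos²(θ/2); spin-down is sin²(θ/2).
θ = 45°, so P = cos²(22.5°) ≈ 0.854.

0.854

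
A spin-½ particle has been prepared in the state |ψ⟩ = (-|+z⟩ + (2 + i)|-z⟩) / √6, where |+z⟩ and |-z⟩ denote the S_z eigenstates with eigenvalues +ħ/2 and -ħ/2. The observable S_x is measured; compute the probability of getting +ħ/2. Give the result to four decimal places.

|+x⟩ = (|+z⟩ + |-z⟩)/√2, so ⟨+x|ψ⟩ = (1 + i) / (√2·√6).
P = |1 + i|² / 12 = 2/12.

0.1667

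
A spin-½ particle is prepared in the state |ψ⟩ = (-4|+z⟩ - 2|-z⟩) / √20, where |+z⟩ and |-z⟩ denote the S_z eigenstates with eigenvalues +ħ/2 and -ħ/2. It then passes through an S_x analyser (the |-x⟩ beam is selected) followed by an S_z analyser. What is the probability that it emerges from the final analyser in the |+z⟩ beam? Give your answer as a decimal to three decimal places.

0.050

First analyser (S_x): P(|-x⟩) = |⟨-x|ψ⟩|² = 4/40.
After stage 1 the state is |-x⟩; P(|+z⟩) = |⟨+z|-x⟩|² = 1/2.
Joint probability = 4/40 × 1/2 = 0.050.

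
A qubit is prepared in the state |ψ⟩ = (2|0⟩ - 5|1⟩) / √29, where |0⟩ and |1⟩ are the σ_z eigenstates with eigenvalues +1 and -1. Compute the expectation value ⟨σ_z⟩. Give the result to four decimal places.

-0.7241

⟨σ_z⟩ = |a|² - |b|² divided by |a|²+|b|², with a, b the |0⟩, |1⟩ amplitudes.
= (4 - 25)/29 = -21/29.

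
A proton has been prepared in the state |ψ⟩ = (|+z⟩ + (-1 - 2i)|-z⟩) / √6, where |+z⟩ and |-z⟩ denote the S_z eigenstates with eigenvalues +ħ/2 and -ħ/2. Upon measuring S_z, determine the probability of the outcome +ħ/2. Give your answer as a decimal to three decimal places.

0.167

The +ħ/2 outcome corresponds to |+z⟩. Its amplitude in |ψ⟩ is 1/√6.
P = |1|² / 6 = 1/6.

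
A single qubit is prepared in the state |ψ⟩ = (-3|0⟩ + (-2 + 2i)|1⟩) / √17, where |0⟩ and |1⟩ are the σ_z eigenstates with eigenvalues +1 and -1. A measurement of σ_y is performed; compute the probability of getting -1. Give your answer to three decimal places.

0.853

|-y⟩ = (|0⟩ - i|1⟩)/√2, so ⟨-y|ψ⟩ = (-5 - 2i) / (√2·√17).
P = |-5 - 2i|² / 34 = 29/34.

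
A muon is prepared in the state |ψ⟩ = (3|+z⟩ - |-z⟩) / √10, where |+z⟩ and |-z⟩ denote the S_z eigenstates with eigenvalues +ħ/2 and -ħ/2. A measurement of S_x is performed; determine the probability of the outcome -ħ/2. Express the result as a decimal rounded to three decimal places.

|-x⟩ = (|+z⟩ - |-z⟩)/√2, so ⟨-x|ψ⟩ = (4) / (√2·√10).
P = |4|² / 20 = 16/20.

0.800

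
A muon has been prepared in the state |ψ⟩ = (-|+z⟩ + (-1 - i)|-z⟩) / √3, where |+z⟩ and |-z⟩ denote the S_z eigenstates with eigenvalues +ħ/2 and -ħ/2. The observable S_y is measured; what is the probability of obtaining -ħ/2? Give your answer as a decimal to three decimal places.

0.167

|-y⟩ = (|+z⟩ - i|-z⟩)/√2, so ⟨-y|ψ⟩ = (-i) / (√2·√3).
P = |-i|² / 6 = 1/6.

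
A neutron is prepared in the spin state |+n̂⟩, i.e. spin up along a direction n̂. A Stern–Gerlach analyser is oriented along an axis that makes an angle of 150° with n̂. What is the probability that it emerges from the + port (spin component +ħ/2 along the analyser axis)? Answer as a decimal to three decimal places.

0.067

For spin-½, the probability of finding spin-up along an axis at angle θ to the initial spin direction is cos²(θ/2); spin-down is sin²(θ/2).
θ = 150°, so P = cos²(75°) ≈ 0.067.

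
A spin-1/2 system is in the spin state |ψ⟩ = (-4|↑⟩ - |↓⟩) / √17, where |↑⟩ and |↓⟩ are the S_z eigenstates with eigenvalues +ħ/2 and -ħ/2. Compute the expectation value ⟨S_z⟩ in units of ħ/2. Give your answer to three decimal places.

⟨σ_z⟩ = |a|² - |b|² divided by |a|²+|b|², with a, b the |↑⟩, |↓⟩ amplitudes.
= (16 - 1)/17 = 15/17.
⟨S_z⟩ = (ħ/2)·⟨σ_z⟩.

0.882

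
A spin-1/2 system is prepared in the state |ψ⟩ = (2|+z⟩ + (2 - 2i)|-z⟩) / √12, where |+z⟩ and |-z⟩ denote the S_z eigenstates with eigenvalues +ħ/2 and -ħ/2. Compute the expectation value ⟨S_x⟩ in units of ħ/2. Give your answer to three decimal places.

0.667

⟨σ_x⟩ = 2 Re(a* b)/(|a|²+|b|²) with a = 2, b = (2 - 2i).
a* b = (4 - 4i), so ⟨σ_x⟩ = 8/12.
⟨S_x⟩ = (ħ/2)·⟨σ_x⟩.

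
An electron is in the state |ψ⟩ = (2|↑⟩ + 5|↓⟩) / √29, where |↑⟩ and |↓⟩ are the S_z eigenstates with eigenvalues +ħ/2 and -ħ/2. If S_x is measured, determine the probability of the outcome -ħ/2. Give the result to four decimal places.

|-x⟩ = (|↑⟩ - |↓⟩)/√2, so ⟨-x|ψ⟩ = (-3) / (√2·√29).
P = |-3|² / 58 = 9/58.

0.1552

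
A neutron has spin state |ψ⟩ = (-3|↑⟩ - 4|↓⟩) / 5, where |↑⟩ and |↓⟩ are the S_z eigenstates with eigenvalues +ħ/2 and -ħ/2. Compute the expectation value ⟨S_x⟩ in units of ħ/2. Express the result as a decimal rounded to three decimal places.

0.960

⟨σ_x⟩ = 2 Re(a* b)/(|a|²+|b|²) with a = -3, b = -4.
a* b = 12, so ⟨σ_x⟩ = 24/25.
⟨S_x⟩ = (ħ/2)·⟨σ_x⟩.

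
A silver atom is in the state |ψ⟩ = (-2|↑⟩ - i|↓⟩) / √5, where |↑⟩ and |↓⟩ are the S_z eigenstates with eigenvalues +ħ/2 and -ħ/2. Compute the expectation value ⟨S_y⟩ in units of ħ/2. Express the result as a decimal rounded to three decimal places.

⟨σ_y⟩ = 2 Im(a* b)/(|a|²+|b|²) with a = -2, b = -i.
a* b = 2i, so ⟨σ_y⟩ = 4/5.
⟨S_y⟩ = (ħ/2)·⟨σ_y⟩.

0.800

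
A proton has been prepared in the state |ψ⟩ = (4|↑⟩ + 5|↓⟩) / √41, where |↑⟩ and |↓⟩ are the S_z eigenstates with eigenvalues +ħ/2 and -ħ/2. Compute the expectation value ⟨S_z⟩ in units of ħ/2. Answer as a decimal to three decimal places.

⟨σ_z⟩ = |a|² - |b|² divided by |a|²+|b|², with a, b the |↑⟩, |↓⟩ amplitudes.
= (16 - 25)/41 = -9/41.
⟨S_z⟩ = (ħ/2)·⟨σ_z⟩.

-0.220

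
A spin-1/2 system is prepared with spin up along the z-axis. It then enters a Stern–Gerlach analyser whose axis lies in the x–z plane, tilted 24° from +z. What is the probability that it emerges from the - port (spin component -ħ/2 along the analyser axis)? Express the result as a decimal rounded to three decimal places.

0.043

For spin-½, the probability of finding spin-up along an axis at angle θ to the initial spin direction is cos²(θ/2); spin-down is sin²(θ/2).
θ = 24°, so P = sin²(12°) ≈ 0.043.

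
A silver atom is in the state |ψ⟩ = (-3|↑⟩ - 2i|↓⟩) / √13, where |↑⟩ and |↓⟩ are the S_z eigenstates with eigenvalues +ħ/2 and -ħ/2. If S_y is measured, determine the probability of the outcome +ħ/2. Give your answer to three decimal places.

0.962

|+y⟩ = (|↑⟩ + i|↓⟩)/√2, so ⟨+y|ψ⟩ = (-5) / (√2·√13).
P = |-5|² / 26 = 25/26.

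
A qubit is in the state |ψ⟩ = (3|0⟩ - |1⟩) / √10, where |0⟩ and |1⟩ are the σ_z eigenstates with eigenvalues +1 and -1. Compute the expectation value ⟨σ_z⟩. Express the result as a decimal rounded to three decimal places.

⟨σ_z⟩ = |a|² - |b|² divided by |a|²+|b|², with a, b the |0⟩, |1⟩ amplitudes.
= (9 - 1)/10 = 8/10.

0.800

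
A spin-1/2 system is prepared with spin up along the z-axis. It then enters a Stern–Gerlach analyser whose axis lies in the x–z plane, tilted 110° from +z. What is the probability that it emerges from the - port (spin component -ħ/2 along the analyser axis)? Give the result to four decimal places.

0.6710

For spin-½, the probability of finding spin-up along an axis at angle θ to the initial spin direction is cos²(θ/2); spin-down is sin²(θ/2).
θ = 110°, so P = sin²(55°) ≈ 0.6710.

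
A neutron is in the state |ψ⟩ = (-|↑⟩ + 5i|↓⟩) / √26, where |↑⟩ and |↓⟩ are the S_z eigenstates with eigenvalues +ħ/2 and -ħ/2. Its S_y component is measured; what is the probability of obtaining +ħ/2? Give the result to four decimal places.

0.3077

|+y⟩ = (|↑⟩ + i|↓⟩)/√2, so ⟨+y|ψ⟩ = (4) / (√2·√26).
P = |4|² / 52 = 16/52.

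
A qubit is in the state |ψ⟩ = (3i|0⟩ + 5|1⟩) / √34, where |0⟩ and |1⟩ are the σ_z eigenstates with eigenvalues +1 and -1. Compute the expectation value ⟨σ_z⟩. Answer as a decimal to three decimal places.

⟨σ_z⟩ = |a|² - |b|² divided by |a|²+|b|², with a, b the |0⟩, |1⟩ amplitudes.
= (9 - 25)/34 = -16/34.

-0.471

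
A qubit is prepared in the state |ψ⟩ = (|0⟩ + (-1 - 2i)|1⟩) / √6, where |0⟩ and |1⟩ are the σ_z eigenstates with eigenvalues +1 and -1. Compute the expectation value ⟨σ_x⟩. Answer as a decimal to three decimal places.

-0.333

⟨σ_x⟩ = 2 Re(a* b)/(|a|²+|b|²) with a = 1, b = (-1 - 2i).
a* b = (-1 - 2i), so ⟨σ_x⟩ = -2/6.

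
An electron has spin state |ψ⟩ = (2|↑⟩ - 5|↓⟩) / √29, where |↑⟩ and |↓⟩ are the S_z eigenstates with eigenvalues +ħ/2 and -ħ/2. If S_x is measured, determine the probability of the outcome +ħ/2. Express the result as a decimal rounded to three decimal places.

|+x⟩ = (|↑⟩ + |↓⟩)/√2, so ⟨+x|ψ⟩ = (-3) / (√2·√29).
P = |-3|² / 58 = 9/58.

0.155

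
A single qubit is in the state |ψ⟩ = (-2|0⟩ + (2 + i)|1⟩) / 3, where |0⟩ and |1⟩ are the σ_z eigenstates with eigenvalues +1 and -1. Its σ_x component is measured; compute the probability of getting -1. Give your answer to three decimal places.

0.944

|-x⟩ = (|0⟩ - |1⟩)/√2, so ⟨-x|ψ⟩ = (-4 - i) / (√2·3).
P = |-4 - i|² / 18 = 17/18.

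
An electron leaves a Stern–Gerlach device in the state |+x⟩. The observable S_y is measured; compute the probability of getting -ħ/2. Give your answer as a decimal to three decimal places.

In the S_z basis, |+x⟩ = (|+z⟩ + |-z⟩)/√2 and |-y⟩ = (|+z⟩ - i|-z⟩)/√2.
|⟨-y|+x⟩|² = 1/2.

0.500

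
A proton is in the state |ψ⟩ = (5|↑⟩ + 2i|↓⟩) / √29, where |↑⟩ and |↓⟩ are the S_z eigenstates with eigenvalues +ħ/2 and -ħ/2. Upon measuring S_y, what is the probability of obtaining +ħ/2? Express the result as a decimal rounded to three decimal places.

0.845

|+y⟩ = (|↑⟩ + i|↓⟩)/√2, so ⟨+y|ψ⟩ = (7) / (√2·√29).
P = |7|² / 58 = 49/58.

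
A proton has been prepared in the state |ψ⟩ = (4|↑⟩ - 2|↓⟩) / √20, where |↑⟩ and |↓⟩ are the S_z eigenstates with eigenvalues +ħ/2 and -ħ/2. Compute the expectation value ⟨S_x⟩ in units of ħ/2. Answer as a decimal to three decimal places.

-0.800

⟨σ_x⟩ = 2 Re(a* b)/(|a|²+|b|²) with a = 4, b = -2.
a* b = -8, so ⟨σ_x⟩ = -16/20.
⟨S_x⟩ = (ħ/2)·⟨σ_x⟩.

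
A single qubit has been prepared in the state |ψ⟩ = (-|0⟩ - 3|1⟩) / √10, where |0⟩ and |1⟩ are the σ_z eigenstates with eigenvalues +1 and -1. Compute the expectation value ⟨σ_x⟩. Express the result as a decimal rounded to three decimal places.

0.600

⟨σ_x⟩ = 2 Re(a* b)/(|a|²+|b|²) with a = -1, b = -3.
a* b = 3, so ⟨σ_x⟩ = 6/10.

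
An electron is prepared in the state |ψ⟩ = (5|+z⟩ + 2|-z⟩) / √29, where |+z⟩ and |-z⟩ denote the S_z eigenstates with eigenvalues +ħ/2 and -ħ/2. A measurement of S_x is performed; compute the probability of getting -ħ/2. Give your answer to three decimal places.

|-x⟩ = (|+z⟩ - |-z⟩)/√2, so ⟨-x|ψ⟩ = (3) / (√2·√29).
P = |3|² / 58 = 9/58.

0.155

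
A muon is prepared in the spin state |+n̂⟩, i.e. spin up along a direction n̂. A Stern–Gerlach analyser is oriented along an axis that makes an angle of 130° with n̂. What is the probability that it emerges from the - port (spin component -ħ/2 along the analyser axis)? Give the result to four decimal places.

For spin-½, the probability of finding spin-up along an axis at angle θ to the initial spin direction is cos²(θ/2); spin-down is sin²(θ/2).
θ = 130°, so P = sin²(65°) ≈ 0.8214.

0.8214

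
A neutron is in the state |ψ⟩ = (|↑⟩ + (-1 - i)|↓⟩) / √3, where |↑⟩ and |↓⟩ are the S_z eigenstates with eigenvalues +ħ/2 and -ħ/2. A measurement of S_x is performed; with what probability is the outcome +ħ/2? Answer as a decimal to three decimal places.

0.167

|+x⟩ = (|↑⟩ + |↓⟩)/√2, so ⟨+x|ψ⟩ = (-i) / (√2·√3).
P = |-i|² / 6 = 1/6.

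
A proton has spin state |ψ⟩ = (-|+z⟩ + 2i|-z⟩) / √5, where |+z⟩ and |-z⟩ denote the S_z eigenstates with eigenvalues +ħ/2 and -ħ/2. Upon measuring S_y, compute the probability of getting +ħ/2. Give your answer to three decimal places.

|+y⟩ = (|+z⟩ + i|-z⟩)/√2, so ⟨+y|ψ⟩ = (1) / (√2·√5).
P = |1|² / 10 = 1/10.

0.100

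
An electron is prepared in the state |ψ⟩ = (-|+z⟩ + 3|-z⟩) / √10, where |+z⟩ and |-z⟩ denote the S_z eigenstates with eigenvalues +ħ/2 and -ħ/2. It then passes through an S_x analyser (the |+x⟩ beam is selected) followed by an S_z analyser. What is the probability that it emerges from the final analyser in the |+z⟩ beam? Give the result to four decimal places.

First analyser (S_x): P(|+x⟩) = |⟨+x|ψ⟩|² = 4/20.
After stage 1 the state is |+x⟩; P(|+z⟩) = |⟨+z|+x⟩|² = 1/2.
Joint probability = 4/20 × 1/2 = 0.1000.

0.1000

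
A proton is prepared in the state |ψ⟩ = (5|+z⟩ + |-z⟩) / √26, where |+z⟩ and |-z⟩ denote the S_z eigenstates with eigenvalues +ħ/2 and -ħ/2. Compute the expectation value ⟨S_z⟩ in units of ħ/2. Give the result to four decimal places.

⟨σ_z⟩ = |a|² - |b|² divided by |a|²+|b|², with a, b the |+z⟩, |-z⟩ amplitudes.
= (25 - 1)/26 = 24/26.
⟨S_z⟩ = (ħ/2)·⟨σ_z⟩.

0.9231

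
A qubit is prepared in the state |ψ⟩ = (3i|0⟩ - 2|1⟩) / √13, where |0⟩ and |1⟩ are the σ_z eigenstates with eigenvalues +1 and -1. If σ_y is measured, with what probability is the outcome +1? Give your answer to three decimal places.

|+y⟩ = (|0⟩ + i|1⟩)/√2, so ⟨+y|ψ⟩ = (5i) / (√2·√13).
P = |5i|² / 26 = 25/26.

0.962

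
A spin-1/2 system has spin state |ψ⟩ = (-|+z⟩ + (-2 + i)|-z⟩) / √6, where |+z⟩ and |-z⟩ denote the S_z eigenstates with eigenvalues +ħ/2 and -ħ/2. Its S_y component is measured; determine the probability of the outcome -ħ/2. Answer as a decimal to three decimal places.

0.667

|-y⟩ = (|+z⟩ - i|-z⟩)/√2, so ⟨-y|ψ⟩ = (-2 - 2i) / (√2·√6).
P = |-2 - 2i|² / 12 = 8/12.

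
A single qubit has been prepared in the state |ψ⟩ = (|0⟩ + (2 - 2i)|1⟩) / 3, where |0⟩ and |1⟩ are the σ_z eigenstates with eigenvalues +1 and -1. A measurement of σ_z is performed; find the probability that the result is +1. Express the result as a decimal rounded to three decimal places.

The +1 outcome corresponds to |0⟩. Its amplitude in |ψ⟩ is 1/3.
P = |1|² / 9 = 1/9.

0.111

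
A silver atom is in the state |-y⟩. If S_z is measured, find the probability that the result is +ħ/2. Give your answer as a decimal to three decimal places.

0.500

In the S_z basis, |-y⟩ = (|+z⟩ - i|-z⟩)/√2 and |+z⟩ = |+z⟩.
|⟨+z|-y⟩|² = 1/2.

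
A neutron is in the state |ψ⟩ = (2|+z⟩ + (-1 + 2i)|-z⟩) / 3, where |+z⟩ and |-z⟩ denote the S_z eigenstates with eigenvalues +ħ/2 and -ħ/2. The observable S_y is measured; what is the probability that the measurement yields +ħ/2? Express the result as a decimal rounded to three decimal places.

0.944

|+y⟩ = (|+z⟩ + i|-z⟩)/√2, so ⟨+y|ψ⟩ = (4 + i) / (√2·3).
P = |4 + i|² / 18 = 17/18.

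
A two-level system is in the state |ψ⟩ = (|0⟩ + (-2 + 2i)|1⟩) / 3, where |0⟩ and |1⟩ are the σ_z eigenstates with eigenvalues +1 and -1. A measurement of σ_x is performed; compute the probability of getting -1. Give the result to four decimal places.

0.7222

|-x⟩ = (|0⟩ - |1⟩)/√2, so ⟨-x|ψ⟩ = (3 - 2i) / (√2·3).
P = |3 - 2i|² / 18 = 13/18.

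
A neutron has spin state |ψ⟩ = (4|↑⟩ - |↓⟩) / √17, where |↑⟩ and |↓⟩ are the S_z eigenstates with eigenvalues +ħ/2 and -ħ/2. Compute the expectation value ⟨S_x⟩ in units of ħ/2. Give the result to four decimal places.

⟨σ_x⟩ = 2 Re(a* b)/(|a|²+|b|²) with a = 4, b = -1.
a* b = -4, so ⟨σ_x⟩ = -8/17.
⟨S_x⟩ = (ħ/2)·⟨σ_x⟩.

-0.4706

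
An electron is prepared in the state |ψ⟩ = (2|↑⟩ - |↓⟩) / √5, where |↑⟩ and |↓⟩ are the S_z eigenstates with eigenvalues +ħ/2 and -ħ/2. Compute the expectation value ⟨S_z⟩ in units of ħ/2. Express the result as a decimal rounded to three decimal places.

0.600

⟨σ_z⟩ = |a|² - |b|² divided by |a|²+|b|², with a, b the |↑⟩, |↓⟩ amplitudes.
= (4 - 1)/5 = 3/5.
⟨S_z⟩ = (ħ/2)·⟨σ_z⟩.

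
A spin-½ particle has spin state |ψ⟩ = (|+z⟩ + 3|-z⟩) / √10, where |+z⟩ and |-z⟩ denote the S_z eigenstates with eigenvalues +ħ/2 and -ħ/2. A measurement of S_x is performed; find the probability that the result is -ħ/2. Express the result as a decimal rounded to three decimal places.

|-x⟩ = (|+z⟩ - |-z⟩)/√2, so ⟨-x|ψ⟩ = (-2) / (√2·√10).
P = |-2|² / 20 = 4/20.

0.200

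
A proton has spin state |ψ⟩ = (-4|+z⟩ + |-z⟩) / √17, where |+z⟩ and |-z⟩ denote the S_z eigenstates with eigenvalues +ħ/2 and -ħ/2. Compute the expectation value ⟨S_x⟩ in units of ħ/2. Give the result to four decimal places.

-0.4706

⟨σ_x⟩ = 2 Re(a* b)/(|a|²+|b|²) with a = -4, b = 1.
a* b = -4, so ⟨σ_x⟩ = -8/17.
⟨S_x⟩ = (ħ/2)·⟨σ_x⟩.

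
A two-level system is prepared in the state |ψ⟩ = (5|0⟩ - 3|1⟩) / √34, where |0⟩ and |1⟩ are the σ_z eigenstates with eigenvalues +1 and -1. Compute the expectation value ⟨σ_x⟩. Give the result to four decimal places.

-0.8824

⟨σ_x⟩ = 2 Re(a* b)/(|a|²+|b|²) with a = 5, b = -3.
a* b = -15, so ⟨σ_x⟩ = -30/34.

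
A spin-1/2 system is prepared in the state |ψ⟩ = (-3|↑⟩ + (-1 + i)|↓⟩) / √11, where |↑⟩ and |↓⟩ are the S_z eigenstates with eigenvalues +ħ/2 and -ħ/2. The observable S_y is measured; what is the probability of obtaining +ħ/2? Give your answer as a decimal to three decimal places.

0.227

|+y⟩ = (|↑⟩ + i|↓⟩)/√2, so ⟨+y|ψ⟩ = (-2 + i) / (√2·√11).
P = |-2 + i|² / 22 = 5/22.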